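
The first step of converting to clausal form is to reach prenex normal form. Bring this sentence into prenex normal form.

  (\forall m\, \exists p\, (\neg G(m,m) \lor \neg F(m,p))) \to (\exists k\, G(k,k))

\exists m\, \forall p\, \exists k\, (G(m,m) \land F(m,p) \lor G(k,k))

Eliminate → and ↔ using ¬ and ∨.
  \neg (\forall m\, \exists p\, (\neg G(m,m) \lor \neg F(m,p))) \lor (\exists k\, G(k,k))
Drive negations inward (¬∀x A ≡ ∃x ¬A, ¬∃x A ≡ ∀x ¬A, De Morgan for ∧/∨):
  (\exists m\, \forall p\, (G(m,m) \land F(m,p))) \lor (\exists k\, G(k,k))
Pull the quantifiers to the front (each side's bound variable is not free in the other side):
  \exists m\, \forall p\, \exists k\, (G(m,m) \land F(m,p) \lor G(k,k))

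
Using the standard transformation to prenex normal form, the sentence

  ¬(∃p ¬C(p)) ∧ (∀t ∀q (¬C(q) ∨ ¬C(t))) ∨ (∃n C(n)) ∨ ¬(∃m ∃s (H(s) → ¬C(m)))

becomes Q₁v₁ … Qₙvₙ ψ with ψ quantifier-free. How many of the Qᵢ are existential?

Eliminate → and ↔ using ¬ and ∨.
  ¬(∃p ¬C(p)) ∧ (∀t ∀q (¬C(q) ∨ ¬C(t))) ∨ (∃n C(n)) ∨ ¬(∃m ∃s (¬H(s) ∨ ¬C(m)))
Push ¬ through the quantifiers and connectives to reach negation normal form:
  (∀p C(p)) ∧ (∀t ∀q (¬C(q) ∨ ¬C(t))) ∨ (∃n C(n)) ∨ (∀m ∀s (H(s) ∧ C(m)))
All bound variables are already distinct, so no renaming is needed.
Finally move all quantifiers to the prefix:
  ∀p ∀t ∀q ∃n ∀m ∀s (C(p) ∧ (¬C(q) ∨ ¬C(t)) ∨ C(n) ∨ H(s) ∧ C(m))
The prefix is ∀p ∀t ∀q ∃n ∀m ∀s: 5 universal, 1 existential.

1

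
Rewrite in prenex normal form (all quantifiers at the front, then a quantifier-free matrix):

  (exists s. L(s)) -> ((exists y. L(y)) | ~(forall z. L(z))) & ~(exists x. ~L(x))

forall s. exists y. exists z. forall x. (~L(s) | (L(y) | ~L(z)) & L(x))

First replace A → B with ¬A ∨ B.
  ~(exists s. L(s)) | ((exists y. L(y)) | ~(forall z. L(z))) & ~(exists x. ~L(x))
Drive negations inward (¬∀x A ≡ ∃x ¬A, ¬∃x A ≡ ∀x ¬A, De Morgan for ∧/∨):
  (forall s. ~L(s)) | ((exists y. L(y)) | (exists z. ~L(z))) & (forall x. L(x))
All bound variables are already distinct, so no renaming is needed.
Pull the quantifiers to the front (each side's bound variable is not free in the other side):
  forall s. exists y. exists z. forall x. (~L(s) | (L(y) | ~L(z)) & L(x))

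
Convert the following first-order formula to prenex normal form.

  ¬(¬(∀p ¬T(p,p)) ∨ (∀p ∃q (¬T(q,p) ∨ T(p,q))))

∀p ∃u1 ∀q (¬T(p,p) ∧ T(q,u1) ∧ ¬T(u1,q))

Move each ¬ inward, flipping quantifiers it crosses:
  (∀p ¬T(p,p)) ∧ (∃p ∀q (T(q,p) ∧ ¬T(p,q)))
Rename bound variables to avoid capture: p↦u1.
  (∀p ¬T(p,p)) ∧ (∃u1 ∀q (T(q,u1) ∧ ¬T(u1,q)))
Pull the quantifiers to the front (each side's bound variable is not free in the other side):
  ∀p ∃u1 ∀q (¬T(p,p) ∧ T(q,u1) ∧ ¬T(u1,q))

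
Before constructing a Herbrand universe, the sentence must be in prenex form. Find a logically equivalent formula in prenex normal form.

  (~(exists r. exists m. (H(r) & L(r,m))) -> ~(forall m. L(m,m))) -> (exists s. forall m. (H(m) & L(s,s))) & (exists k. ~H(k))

forall r. forall m. forall w. exists s. forall z1. exists k. ((~H(r) | ~L(r,m)) & L(w,w) | H(z1) & L(s,s) & ~H(k))

Rewrite implications/biconditionals: A → B as ¬A ∨ B.
  ~(~~(exists r. exists m. (H(r) & L(r,m))) | ~(forall m. L(m,m))) | (exists s. forall m. (H(m) & L(s,s))) & (exists k. ~H(k))
Push ¬ through the quantifiers and connectives to reach negation normal form:
  (forall r. forall m. (~H(r) | ~L(r,m))) & (forall m. L(m,m)) | (exists s. forall m. (H(m) & L(s,s))) & (exists k. ~H(k))
Give each quantifier a distinct variable: m↦w, m↦z1.
  (forall r. forall m. (~H(r) | ~L(r,m))) & (forall w. L(w,w)) | (exists s. forall z1. (H(z1) & L(s,s))) & (exists k. ~H(k))
Pull the quantifiers to the front (each side's bound variable is not free in the other side):
  forall r. forall m. forall w. exists s. forall z1. exists k. ((~H(r) | ~L(r,m)) & L(w,w) | H(z1) & L(s,s) & ~H(k))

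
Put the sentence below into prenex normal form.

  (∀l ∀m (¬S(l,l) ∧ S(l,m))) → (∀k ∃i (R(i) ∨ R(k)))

∃l ∃m ∀k ∃i (S(l,l) ∨ ¬S(l,m) ∨ R(i) ∨ R(k))

Eliminate → and ↔ using ¬ and ∨.
  ¬(∀l ∀m (¬S(l,l) ∧ S(l,m))) ∨ (∀k ∃i (R(i) ∨ R(k)))
Drive negations inward (¬∀x A ≡ ∃x ¬A, ¬∃x A ≡ ∀x ¬A, De Morgan for ∧/∨):
  (∃l ∃m (S(l,l) ∨ ¬S(l,m))) ∨ (∀k ∃i (R(i) ∨ R(k)))
All bound variables are already distinct, so no renaming is needed.
Pull the quantifiers to the front (each side's bound variable is not free in the other side):
  ∃l ∃m ∀k ∃i (S(l,l) ∨ ¬S(l,m) ∨ R(i) ∨ R(k))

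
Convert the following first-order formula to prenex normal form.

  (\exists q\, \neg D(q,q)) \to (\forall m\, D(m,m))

First replace A → B with ¬A ∨ B.
  \neg (\exists q\, \neg D(q,q)) \lor (\forall m\, D(m,m))
Push ¬ through the quantifiers and connectives to reach negation normal form:
  (\forall q\, D(q,q)) \lor (\forall m\, D(m,m))
All bound variables are already distinct, so no renaming is needed.
Extract every quantifier outward, since the variables are now distinct and don't occur free across branches:
  \forall q\, \forall m\, (D(q,q) \lor D(m,m))

\forall q\, \forall m\, (D(q,q) \lor D(m,m))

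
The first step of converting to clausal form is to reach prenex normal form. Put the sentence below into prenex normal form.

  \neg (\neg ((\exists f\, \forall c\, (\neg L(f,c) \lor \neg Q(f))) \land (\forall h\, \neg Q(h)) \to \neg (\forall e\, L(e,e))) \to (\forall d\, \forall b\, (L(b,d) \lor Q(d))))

First replace A → B with ¬A ∨ B.
  \neg (\neg \neg (\neg ((\exists f\, \forall c\, (\neg L(f,c) \lor \neg Q(f))) \land (\forall h\, \neg Q(h))) \lor \neg (\forall e\, L(e,e))) \lor (\forall d\, \forall b\, (L(b,d) \lor Q(d))))
Move each ¬ inward, flipping quantifiers it crosses:
  (\exists f\, \forall c\, (\neg L(f,c) \lor \neg Q(f))) \land (\forall h\, \neg Q(h)) \land (\forall e\, L(e,e)) \land (\exists d\, \exists b\, (\neg L(b,d) \land \neg Q(d)))
All bound variables are already distinct, so no renaming is needed.
Pull the quantifiers to the front (each side's bound variable is not free in the other side):
  \exists f\, \forall c\, \forall h\, \forall e\, \exists d\, \exists b\, ((\neg L(f,c) \lor \neg Q(f)) \land \neg Q(h) \land L(e,e) \land \neg L(b,d) \land \neg Q(d))

\exists f\, \forall c\, \forall h\, \forall e\, \exists d\, \exists b\, ((\neg L(f,c) \lor \neg Q(f)) \land \neg Q(h) \land L(e,e) \land \neg L(b,d) \land \neg Q(d))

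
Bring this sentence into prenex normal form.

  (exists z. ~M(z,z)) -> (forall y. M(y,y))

forall z. forall y. (M(z,z) | M(y,y))

First replace A → B with ¬A ∨ B.
  ~(exists z. ~M(z,z)) | (forall y. M(y,y))
Move each ¬ inward, flipping quantifiers it crosses:
  (forall z. M(z,z)) | (forall y. M(y,y))
All bound variables are already distinct, so no renaming is needed.
Pull the quantifiers to the front (each side's bound variable is not free in the other side):
  forall z. forall y. (M(z,z) | M(y,y))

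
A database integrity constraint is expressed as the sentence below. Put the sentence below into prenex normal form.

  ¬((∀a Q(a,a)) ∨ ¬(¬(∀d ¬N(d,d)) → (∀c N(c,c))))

∃a ∀d ∀c (¬Q(a,a) ∧ (¬N(d,d) ∨ N(c,c)))

Eliminate → and ↔ using ¬ and ∨.
  ¬((∀a Q(a,a)) ∨ ¬(¬¬(∀d ¬N(d,d)) ∨ (∀c N(c,c))))
Drive negations inward (¬∀x A ≡ ∃x ¬A, ¬∃x A ≡ ∀x ¬A, De Morgan for ∧/∨):
  (∃a ¬Q(a,a)) ∧ ((∀d ¬N(d,d)) ∨ (∀c N(c,c)))
All bound variables are already distinct, so no renaming is needed.
Extract every quantifier outward, since the variables are now distinct and don't occur free across branches:
  ∃a ∀d ∀c (¬Q(a,a) ∧ (¬N(d,d) ∨ N(c,c)))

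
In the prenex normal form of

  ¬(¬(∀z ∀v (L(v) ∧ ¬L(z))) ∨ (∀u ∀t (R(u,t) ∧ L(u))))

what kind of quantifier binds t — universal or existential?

Move each ¬ inward, flipping quantifiers it crosses:
  (∀z ∀v (L(v) ∧ ¬L(z))) ∧ (∃u ∃t (¬R(u,t) ∨ ¬L(u)))
All bound variables are already distinct, so no renaming is needed.
Extract every quantifier outward, since the variables are now distinct and don't occur free across branches:
  ∀z ∀v ∃u ∃t (L(v) ∧ ¬L(z) ∧ (¬R(u,t) ∨ ¬L(u)))
The quantifier ∀t sits under an odd number of negations, so it flips to ∃t.

existential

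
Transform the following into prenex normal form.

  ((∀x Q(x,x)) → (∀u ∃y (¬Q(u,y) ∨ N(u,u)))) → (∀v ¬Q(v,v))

Rewrite implications/biconditionals: A → B as ¬A ∨ B.
  ¬(¬(∀x Q(x,x)) ∨ (∀u ∃y (¬Q(u,y) ∨ N(u,u)))) ∨ (∀v ¬Q(v,v))
Push ¬ through the quantifiers and connectives to reach negation normal form:
  (∀x Q(x,x)) ∧ (∃u ∀y (Q(u,y) ∧ ¬N(u,u))) ∨ (∀v ¬Q(v,v))
All bound variables are already distinct, so no renaming is needed.
Extract every quantifier outward, since the variables are now distinct and don't occur free across branches:
  ∀x ∃u ∀y ∀v (Q(x,x) ∧ Q(u,y) ∧ ¬N(u,u) ∨ ¬Q(v,v))

∀x ∃u ∀y ∀v (Q(x,x) ∧ Q(u,y) ∧ ¬N(u,u) ∨ ¬Q(v,v))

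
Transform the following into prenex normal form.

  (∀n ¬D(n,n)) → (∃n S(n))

First replace A → B with ¬A ∨ B.
  ¬(∀n ¬D(n,n)) ∨ (∃n S(n))
Move each ¬ inward, flipping quantifiers it crosses:
  (∃n D(n,n)) ∨ (∃n S(n))
Rename bound variables to avoid capture: n↦z1.
  (∃n D(n,n)) ∨ (∃z1 S(z1))
Pull the quantifiers to the front (each side's bound variable is not free in the other side):
  ∃n ∃z1 (D(n,n) ∨ S(z1))

∃n ∃z1 (D(n,n) ∨ S(z1))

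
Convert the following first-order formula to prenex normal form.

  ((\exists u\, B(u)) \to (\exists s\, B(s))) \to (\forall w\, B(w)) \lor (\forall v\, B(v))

\exists u\, \forall s\, \forall w\, \forall v\, (B(u) \land \neg B(s) \lor B(w) \lor B(v))

Rewrite implications/biconditionals: A → B as ¬A ∨ B.
  \neg (\neg (\exists u\, B(u)) \lor (\exists s\, B(s))) \lor (\forall w\, B(w)) \lor (\forall v\, B(v))
Push ¬ through the quantifiers and connectives to reach negation normal form:
  (\exists u\, B(u)) \land (\forall s\, \neg B(s)) \lor (\forall w\, B(w)) \lor (\forall v\, B(v))
All bound variables are already distinct, so no renaming is needed.
Extract every quantifier outward, since the variables are now distinct and don't occur free across branches:
  \exists u\, \forall s\, \forall w\, \forall v\, (B(u) \land \neg B(s) \lor B(w) \lor B(v))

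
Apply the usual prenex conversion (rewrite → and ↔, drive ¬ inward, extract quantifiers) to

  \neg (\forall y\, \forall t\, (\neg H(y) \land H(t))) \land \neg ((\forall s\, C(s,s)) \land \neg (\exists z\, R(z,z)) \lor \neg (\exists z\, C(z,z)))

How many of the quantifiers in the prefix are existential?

5

Move each ¬ inward, flipping quantifiers it crosses:
  (\exists y\, \exists t\, (H(y) \lor \neg H(t))) \land ((\exists s\, \neg C(s,s)) \lor (\exists z\, R(z,z))) \land (\exists z\, C(z,z))
Give each quantifier a distinct variable: z↦x.
  (\exists y\, \exists t\, (H(y) \lor \neg H(t))) \land ((\exists s\, \neg C(s,s)) \lor (\exists z\, R(z,z))) \land (\exists x\, C(x,x))
Pull the quantifiers to the front (each side's bound variable is not free in the other side):
  \exists y\, \exists t\, \exists s\, \exists z\, \exists x\, ((H(y) \lor \neg H(t)) \land (\neg C(s,s) \lor R(z,z)) \land C(x,x))
The prefix is \exists y \exists t \exists s \exists z \exists x: 0 universal, 5 existential.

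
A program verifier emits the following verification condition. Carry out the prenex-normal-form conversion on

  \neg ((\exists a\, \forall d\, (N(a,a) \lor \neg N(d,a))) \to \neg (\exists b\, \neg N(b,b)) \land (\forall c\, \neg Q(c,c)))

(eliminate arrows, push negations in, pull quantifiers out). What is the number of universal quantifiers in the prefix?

1

Eliminate → and ↔ using ¬ and ∨.
  \neg (\neg (\exists a\, \forall d\, (N(a,a) \lor \neg N(d,a))) \lor \neg (\exists b\, \neg N(b,b)) \land (\forall c\, \neg Q(c,c)))
Push ¬ through the quantifiers and connectives to reach negation normal form:
  (\exists a\, \forall d\, (N(a,a) \lor \neg N(d,a))) \land ((\exists b\, \neg N(b,b)) \lor (\exists c\, Q(c,c)))
Extract every quantifier outward, since the variables are now distinct and don't occur free across branches:
  \exists a\, \forall d\, \exists b\, \exists c\, ((N(a,a) \lor \neg N(d,a)) \land (\neg N(b,b) \lor Q(c,c)))
The prefix is \exists a \forall d \exists b \exists c: 1 universal, 3 existential.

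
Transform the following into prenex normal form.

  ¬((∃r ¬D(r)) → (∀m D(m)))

∃r ∃m (¬D(r) ∧ ¬D(m))

Eliminate → and ↔ using ¬ and ∨.
  ¬(¬(∃r ¬D(r)) ∨ (∀m D(m)))
Move each ¬ inward, flipping quantifiers it crosses:
  (∃r ¬D(r)) ∧ (∃m ¬D(m))
Finally move all quantifiers to the prefix:
  ∃r ∃m (¬D(r) ∧ ¬D(m))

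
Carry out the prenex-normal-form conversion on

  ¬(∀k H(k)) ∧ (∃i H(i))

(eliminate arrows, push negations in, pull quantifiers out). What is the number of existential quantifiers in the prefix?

2

Push ¬ through the quantifiers and connectives to reach negation normal form:
  (∃k ¬H(k)) ∧ (∃i H(i))
Pull the quantifiers to the front (each side's bound variable is not free in the other side):
  ∃k ∃i (¬H(k) ∧ H(i))
The prefix is ∃k ∃i: 0 universal, 2 existential.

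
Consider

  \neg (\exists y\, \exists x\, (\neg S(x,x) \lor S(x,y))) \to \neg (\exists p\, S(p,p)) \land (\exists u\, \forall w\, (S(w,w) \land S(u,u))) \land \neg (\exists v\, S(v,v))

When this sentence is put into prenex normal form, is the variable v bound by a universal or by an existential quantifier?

universal

Rewrite implications/biconditionals: A → B as ¬A ∨ B.
  \neg \neg (\exists y\, \exists x\, (\neg S(x,x) \lor S(x,y))) \lor \neg (\exists p\, S(p,p)) \land (\exists u\, \forall w\, (S(w,w) \land S(u,u))) \land \neg (\exists v\, S(v,v))
Move each ¬ inward, flipping quantifiers it crosses:
  (\exists y\, \exists x\, (\neg S(x,x) \lor S(x,y))) \lor (\forall p\, \neg S(p,p)) \land (\exists u\, \forall w\, (S(w,w) \land S(u,u))) \land (\forall v\, \neg S(v,v))
Finally move all quantifiers to the prefix:
  \exists y\, \exists x\, \forall p\, \exists u\, \forall w\, \forall v\, (\neg S(x,x) \lor S(x,y) \lor \neg S(p,p) \land S(w,w) \land S(u,u) \land \neg S(v,v))
The quantifier \exists v sits under an odd number of negations (counting the antecedent side of each →), so it flips to \forall v.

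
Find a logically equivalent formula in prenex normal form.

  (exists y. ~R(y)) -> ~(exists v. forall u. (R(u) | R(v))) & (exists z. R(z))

Rewrite implications/biconditionals: A → B as ¬A ∨ B.
  ~(exists y. ~R(y)) | ~(exists v. forall u. (R(u) | R(v))) & (exists z. R(z))
Move each ¬ inward, flipping quantifiers it crosses:
  (forall y. R(y)) | (forall v. exists u. (~R(u) & ~R(v))) & (exists z. R(z))
Finally move all quantifiers to the prefix:
  forall y. forall v. exists u. exists z. (R(y) | ~R(u) & ~R(v) & R(z))

forall y. forall v. exists u. exists z. (R(y) | ~R(u) & ~R(v) & R(z))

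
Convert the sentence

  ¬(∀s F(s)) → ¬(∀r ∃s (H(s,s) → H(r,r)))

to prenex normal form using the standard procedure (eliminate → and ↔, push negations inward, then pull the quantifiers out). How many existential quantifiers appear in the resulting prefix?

First replace A → B with ¬A ∨ B.
  ¬¬(∀s F(s)) ∨ ¬(∀r ∃s (¬H(s,s) ∨ H(r,r)))
Push ¬ through the quantifiers and connectives to reach negation normal form:
  (∀s F(s)) ∨ (∃r ∀s (H(s,s) ∧ ¬H(r,r)))
Give each quantifier a distinct variable: s↦w.
  (∀s F(s)) ∨ (∃r ∀w (H(w,w) ∧ ¬H(r,r)))
Pull the quantifiers to the front (each side's bound variable is not free in the other side):
  ∀s ∃r ∀w (F(s) ∨ H(w,w) ∧ ¬H(r,r))
The prefix is ∀s ∃r ∀w: 2 universal, 1 existential.

1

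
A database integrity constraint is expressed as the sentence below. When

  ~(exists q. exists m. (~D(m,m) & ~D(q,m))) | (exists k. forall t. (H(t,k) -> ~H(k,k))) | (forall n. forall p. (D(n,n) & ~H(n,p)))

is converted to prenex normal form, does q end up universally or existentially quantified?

Eliminate → and ↔ using ¬ and ∨.
  ~(exists q. exists m. (~D(m,m) & ~D(q,m))) | (exists k. forall t. (~H(t,k) | ~H(k,k))) | (forall n. forall p. (D(n,n) & ~H(n,p)))
Move each ¬ inward, flipping quantifiers it crosses:
  (forall q. forall m. (D(m,m) | D(q,m))) | (exists k. forall t. (~H(t,k) | ~H(k,k))) | (forall n. forall p. (D(n,n) & ~H(n,p)))
All bound variables are already distinct, so no renaming is needed.
Extract every quantifier outward, since the variables are now distinct and don't occur free across branches:
  forall q. forall m. exists k. forall t. forall n. forall p. (D(m,m) | D(q,m) | ~H(t,k) | ~H(k,k) | D(n,n) & ~H(n,p))
The quantifier exists q sits under an odd number of negations (counting the antecedent side of each →), so it flips to forall q.

universal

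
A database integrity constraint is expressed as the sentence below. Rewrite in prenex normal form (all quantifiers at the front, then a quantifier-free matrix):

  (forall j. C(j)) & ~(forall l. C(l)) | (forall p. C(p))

Move each ¬ inward, flipping quantifiers it crosses:
  (forall j. C(j)) & (exists l. ~C(l)) | (forall p. C(p))
All bound variables are already distinct, so no renaming is needed.
Finally move all quantifiers to the prefix:
  forall j. exists l. forall p. (C(j) & ~C(l) | C(p))

forall j. exists l. forall p. (C(j) & ~C(l) | C(p))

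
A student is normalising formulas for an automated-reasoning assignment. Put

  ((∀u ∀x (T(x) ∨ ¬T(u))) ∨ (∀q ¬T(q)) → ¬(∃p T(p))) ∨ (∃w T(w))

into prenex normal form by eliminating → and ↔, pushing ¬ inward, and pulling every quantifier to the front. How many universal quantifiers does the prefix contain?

1

Rewrite implications/biconditionals: A → B as ¬A ∨ B.
  ¬((∀u ∀x (T(x) ∨ ¬T(u))) ∨ (∀q ¬T(q))) ∨ ¬(∃p T(p)) ∨ (∃w T(w))
Drive negations inward (¬∀x A ≡ ∃x ¬A, ¬∃x A ≡ ∀x ¬A, De Morgan for ∧/∨):
  (∃u ∃x (¬T(x) ∧ T(u))) ∧ (∃q T(q)) ∨ (∀p ¬T(p)) ∨ (∃w T(w))
Extract every quantifier outward, since the variables are now distinct and don't occur free across branches:
  ∃u ∃x ∃q ∀p ∃w (¬T(x) ∧ T(u) ∧ T(q) ∨ ¬T(p) ∨ T(w))
The prefix is ∃u ∃x ∃q ∀p ∃w: 1 universal, 4 existential.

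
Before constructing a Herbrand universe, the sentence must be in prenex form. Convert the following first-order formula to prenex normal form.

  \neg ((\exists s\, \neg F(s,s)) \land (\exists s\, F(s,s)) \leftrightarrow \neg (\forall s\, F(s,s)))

First replace A → B with ¬A ∨ B; A ↔ B as (¬A ∨ B) ∧ (¬B ∨ A).
  \neg ((\neg ((\exists s\, \neg F(s,s)) \land (\exists s\, F(s,s))) \lor \neg (\forall s\, F(s,s))) \land (\neg \neg (\forall s\, F(s,s)) \lor (\exists s\, \neg F(s,s)) \land (\exists s\, F(s,s))))
Push ¬ through the quantifiers and connectives to reach negation normal form:
  (\exists s\, \neg F(s,s)) \land (\exists s\, F(s,s)) \land (\forall s\, F(s,s)) \lor (\exists s\, \neg F(s,s)) \land ((\forall s\, F(s,s)) \lor (\forall s\, \neg F(s,s)))
Give each quantifier a distinct variable: s↦q, s↦z1, s↦y1, s↦w1, s↦u1.
  (\exists s\, \neg F(s,s)) \land (\exists q\, F(q,q)) \land (\forall z1\, F(z1,z1)) \lor (\exists y1\, \neg F(y1,y1)) \land ((\forall w1\, F(w1,w1)) \lor (\forall u1\, \neg F(u1,u1)))
Pull the quantifiers to the front (each side's bound variable is not free in the other side):
  \exists s\, \exists q\, \forall z1\, \exists y1\, \forall w1\, \forall u1\, (\neg F(s,s) \land F(q,q) \land F(z1,z1) \lor \neg F(y1,y1) \land (F(w1,w1) \lor \neg F(u1,u1)))

\exists s\, \exists q\, \forall z1\, \exists y1\, \forall w1\, \forall u1\, (\neg F(s,s) \land F(q,q) \land F(z1,z1) \lor \neg F(y1,y1) \land (F(w1,w1) \lor \neg F(u1,u1)))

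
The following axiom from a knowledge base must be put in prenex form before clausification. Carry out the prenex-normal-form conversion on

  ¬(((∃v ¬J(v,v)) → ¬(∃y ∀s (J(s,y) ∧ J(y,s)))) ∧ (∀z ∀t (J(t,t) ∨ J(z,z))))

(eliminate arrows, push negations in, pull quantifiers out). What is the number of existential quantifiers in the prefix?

4

Eliminate → and ↔ using ¬ and ∨.
  ¬((¬(∃v ¬J(v,v)) ∨ ¬(∃y ∀s (J(s,y) ∧ J(y,s)))) ∧ (∀z ∀t (J(t,t) ∨ J(z,z))))
Drive negations inward (¬∀x A ≡ ∃x ¬A, ¬∃x A ≡ ∀x ¬A, De Morgan for ∧/∨):
  (∃v ¬J(v,v)) ∧ (∃y ∀s (J(s,y) ∧ J(y,s))) ∨ (∃z ∃t (¬J(t,t) ∧ ¬J(z,z)))
Pull the quantifiers to the front (each side's bound variable is not free in the other side):
  ∃v ∃y ∀s ∃z ∃t (¬J(v,v) ∧ J(s,y) ∧ J(y,s) ∨ ¬J(t,t) ∧ ¬J(z,z))
The prefix is ∃v ∃y ∀s ∃z ∃t: 1 universal, 4 existential.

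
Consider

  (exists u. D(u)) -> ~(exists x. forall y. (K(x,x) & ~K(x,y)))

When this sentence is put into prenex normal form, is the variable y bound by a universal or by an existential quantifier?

Eliminate → and ↔ using ¬ and ∨.
  ~(exists u. D(u)) | ~(exists x. forall y. (K(x,x) & ~K(x,y)))
Drive negations inward (¬∀x A ≡ ∃x ¬A, ¬∃x A ≡ ∀x ¬A, De Morgan for ∧/∨):
  (forall u. ~D(u)) | (forall x. exists y. (~K(x,x) | K(x,y)))
All bound variables are already distinct, so no renaming is needed.
Pull the quantifiers to the front (each side's bound variable is not free in the other side):
  forall u. forall x. exists y. (~D(u) | ~K(x,x) | K(x,y))
The quantifier forall y sits under an odd number of negations (counting the antecedent side of each →), so it flips to exists y.

existential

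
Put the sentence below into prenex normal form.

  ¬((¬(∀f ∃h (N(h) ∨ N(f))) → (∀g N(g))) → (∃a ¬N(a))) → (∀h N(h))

First replace A → B with ¬A ∨ B.
  ¬¬(¬(¬¬(∀f ∃h (N(h) ∨ N(f))) ∨ (∀g N(g))) ∨ (∃a ¬N(a))) ∨ (∀h N(h))
Move each ¬ inward, flipping quantifiers it crosses:
  (∃f ∀h (¬N(h) ∧ ¬N(f))) ∧ (∃g ¬N(g)) ∨ (∃a ¬N(a)) ∨ (∀h N(h))
Rename bound variables to avoid capture: h↦z1.
  (∃f ∀h (¬N(h) ∧ ¬N(f))) ∧ (∃g ¬N(g)) ∨ (∃a ¬N(a)) ∨ (∀z1 N(z1))
Finally move all quantifiers to the prefix:
  ∃f ∀h ∃g ∃a ∀z1 (¬N(h) ∧ ¬N(f) ∧ ¬N(g) ∨ ¬N(a) ∨ N(z1))

∃f ∀h ∃g ∃a ∀z1 (¬N(h) ∧ ¬N(f) ∧ ¬N(g) ∨ ¬N(a) ∨ N(z1))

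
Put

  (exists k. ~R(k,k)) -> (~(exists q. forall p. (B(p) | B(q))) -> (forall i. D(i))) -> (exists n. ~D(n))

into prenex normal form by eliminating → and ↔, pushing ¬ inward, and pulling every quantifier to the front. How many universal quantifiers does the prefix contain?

Rewrite implications/biconditionals: A → B as ¬A ∨ B.
  ~(exists k. ~R(k,k)) | ~(~~(exists q. forall p. (B(p) | B(q))) | (forall i. D(i))) | (exists n. ~D(n))
Push ¬ through the quantifiers and connectives to reach negation normal form:
  (forall k. R(k,k)) | (forall q. exists p. (~B(p) & ~B(q))) & (exists i. ~D(i)) | (exists n. ~D(n))
All bound variables are already distinct, so no renaming is needed.
Finally move all quantifiers to the prefix:
  forall k. forall q. exists p. exists i. exists n. (R(k,k) | ~B(p) & ~B(q) & ~D(i) | ~D(n))
The prefix is forall k forall q exists p exists i exists n: 2 universal, 3 existential.

2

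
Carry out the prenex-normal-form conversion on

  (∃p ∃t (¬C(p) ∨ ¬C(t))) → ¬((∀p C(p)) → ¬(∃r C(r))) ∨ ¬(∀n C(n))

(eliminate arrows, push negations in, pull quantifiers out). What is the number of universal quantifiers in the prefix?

3

Rewrite implications/biconditionals: A → B as ¬A ∨ B.
  ¬(∃p ∃t (¬C(p) ∨ ¬C(t))) ∨ ¬(¬(∀p C(p)) ∨ ¬(∃r C(r))) ∨ ¬(∀n C(n))
Drive negations inward (¬∀x A ≡ ∃x ¬A, ¬∃x A ≡ ∀x ¬A, De Morgan for ∧/∨):
  (∀p ∀t (C(p) ∧ C(t))) ∨ (∀p C(p)) ∧ (∃r C(r)) ∨ (∃n ¬C(n))
Give each quantifier a distinct variable: p↦z.
  (∀p ∀t (C(p) ∧ C(t))) ∨ (∀z C(z)) ∧ (∃r C(r)) ∨ (∃n ¬C(n))
Finally move all quantifiers to the prefix:
  ∀p ∀t ∀z ∃r ∃n (C(p) ∧ C(t) ∨ C(z) ∧ C(r) ∨ ¬C(n))
The prefix is ∀p ∀t ∀z ∃r ∃n: 3 universal, 2 existential.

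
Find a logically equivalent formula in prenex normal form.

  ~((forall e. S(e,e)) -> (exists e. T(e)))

Rewrite implications/biconditionals: A → B as ¬A ∨ B.
  ~(~(forall e. S(e,e)) | (exists e. T(e)))
Push ¬ through the quantifiers and connectives to reach negation normal form:
  (forall e. S(e,e)) & (forall e. ~T(e))
Give each quantifier a distinct variable: e↦b.
  (forall e. S(e,e)) & (forall b. ~T(b))
Finally move all quantifiers to the prefix:
  forall e. forall b. (S(e,e) & ~T(b))

forall e. forall b. (S(e,e) & ~T(b))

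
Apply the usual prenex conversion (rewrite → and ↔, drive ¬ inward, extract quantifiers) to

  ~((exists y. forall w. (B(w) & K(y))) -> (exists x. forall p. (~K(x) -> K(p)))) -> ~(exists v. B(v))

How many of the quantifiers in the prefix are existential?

2

Eliminate → and ↔ using ¬ and ∨.
  ~~(~(exists y. forall w. (B(w) & K(y))) | (exists x. forall p. (~~K(x) | K(p)))) | ~(exists v. B(v))
Push ¬ through the quantifiers and connectives to reach negation normal form:
  (forall y. exists w. (~B(w) | ~K(y))) | (exists x. forall p. (K(x) | K(p))) | (forall v. ~B(v))
All bound variables are already distinct, so no renaming is needed.
Pull the quantifiers to the front (each side's bound variable is not free in the other side):
  forall y. exists w. exists x. forall p. forall v. (~B(w) | ~K(y) | K(x) | K(p) | ~B(v))
The prefix is forall y exists w exists x forall p forall v: 3 universal, 2 existential.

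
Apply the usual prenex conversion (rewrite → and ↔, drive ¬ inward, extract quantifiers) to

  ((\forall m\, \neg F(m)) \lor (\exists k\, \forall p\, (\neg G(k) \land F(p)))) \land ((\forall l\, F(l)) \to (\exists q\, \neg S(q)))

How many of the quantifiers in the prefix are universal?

2

Rewrite implications/biconditionals: A → B as ¬A ∨ B.
  ((\forall m\, \neg F(m)) \lor (\exists k\, \forall p\, (\neg G(k) \land F(p)))) \land (\neg (\forall l\, F(l)) \lor (\exists q\, \neg S(q)))
Move each ¬ inward, flipping quantifiers it crosses:
  ((\forall m\, \neg F(m)) \lor (\exists k\, \forall p\, (\neg G(k) \land F(p)))) \land ((\exists l\, \neg F(l)) \lor (\exists q\, \neg S(q)))
All bound variables are already distinct, so no renaming is needed.
Pull the quantifiers to the front (each side's bound variable is not free in the other side):
  \forall m\, \exists k\, \forall p\, \exists l\, \exists q\, ((\neg F(m) \lor \neg G(k) \land F(p)) \land (\neg F(l) \lor \neg S(q)))
The prefix is \forall m \exists k \forall p \exists l \exists q: 2 universal, 3 existential.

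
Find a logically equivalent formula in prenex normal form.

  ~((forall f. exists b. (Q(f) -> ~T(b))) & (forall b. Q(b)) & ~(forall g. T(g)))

Rewrite implications/biconditionals: A → B as ¬A ∨ B.
  ~((forall f. exists b. (~Q(f) | ~T(b))) & (forall b. Q(b)) & ~(forall g. T(g)))
Push ¬ through the quantifiers and connectives to reach negation normal form:
  (exists f. forall b. (Q(f) & T(b))) | (exists b. ~Q(b)) | (forall g. T(g))
Rename bound variables to avoid capture: b↦a.
  (exists f. forall b. (Q(f) & T(b))) | (exists a. ~Q(a)) | (forall g. T(g))
Extract every quantifier outward, since the variables are now distinct and don't occur free across branches:
  exists f. forall b. exists a. forall g. (Q(f) & T(b) | ~Q(a) | T(g))

exists f. forall b. exists a. forall g. (Q(f) & T(b) | ~Q(a) | T(g))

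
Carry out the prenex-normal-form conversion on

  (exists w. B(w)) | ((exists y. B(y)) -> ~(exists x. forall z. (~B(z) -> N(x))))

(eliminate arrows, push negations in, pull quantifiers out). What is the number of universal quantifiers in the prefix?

Eliminate → and ↔ using ¬ and ∨.
  (exists w. B(w)) | ~(exists y. B(y)) | ~(exists x. forall z. (~~B(z) | N(x)))
Move each ¬ inward, flipping quantifiers it crosses:
  (exists w. B(w)) | (forall y. ~B(y)) | (forall x. exists z. (~B(z) & ~N(x)))
All bound variables are already distinct, so no renaming is needed.
Pull the quantifiers to the front (each side's bound variable is not free in the other side):
  exists w. forall y. forall x. exists z. (B(w) | ~B(y) | ~B(z) & ~N(x))
The prefix is exists w forall y forall x exists z: 2 universal, 2 existential.

2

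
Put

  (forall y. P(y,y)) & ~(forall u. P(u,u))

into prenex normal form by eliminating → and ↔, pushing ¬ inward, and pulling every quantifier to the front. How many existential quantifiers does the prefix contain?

1

Move each ¬ inward, flipping quantifiers it crosses:
  (forall y. P(y,y)) & (exists u. ~P(u,u))
Finally move all quantifiers to the prefix:
  forall y. exists u. (P(y,y) & ~P(u,u))
The prefix is forall y exists u: 1 universal, 1 existential.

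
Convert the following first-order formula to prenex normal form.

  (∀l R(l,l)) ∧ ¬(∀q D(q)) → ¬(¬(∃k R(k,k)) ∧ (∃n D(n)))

First replace A → B with ¬A ∨ B.
  ¬((∀l R(l,l)) ∧ ¬(∀q D(q))) ∨ ¬(¬(∃k R(k,k)) ∧ (∃n D(n)))
Drive negations inward (¬∀x A ≡ ∃x ¬A, ¬∃x A ≡ ∀x ¬A, De Morgan for ∧/∨):
  (∃l ¬R(l,l)) ∨ (∀q D(q)) ∨ (∃k R(k,k)) ∨ (∀n ¬D(n))
All bound variables are already distinct, so no renaming is needed.
Finally move all quantifiers to the prefix:
  ∃l ∀q ∃k ∀n (¬R(l,l) ∨ D(q) ∨ R(k,k) ∨ ¬D(n))

∃l ∀q ∃k ∀n (¬R(l,l) ∨ D(q) ∨ R(k,k) ∨ ¬D(n))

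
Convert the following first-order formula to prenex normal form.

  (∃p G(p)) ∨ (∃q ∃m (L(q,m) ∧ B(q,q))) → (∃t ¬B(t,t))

Eliminate → and ↔ using ¬ and ∨.
  ¬((∃p G(p)) ∨ (∃q ∃m (L(q,m) ∧ B(q,q)))) ∨ (∃t ¬B(t,t))
Drive negations inward (¬∀x A ≡ ∃x ¬A, ¬∃x A ≡ ∀x ¬A, De Morgan for ∧/∨):
  (∀p ¬G(p)) ∧ (∀q ∀m (¬L(q,m) ∨ ¬B(q,q))) ∨ (∃t ¬B(t,t))
All bound variables are already distinct, so no renaming is needed.
Extract every quantifier outward, since the variables are now distinct and don't occur free across branches:
  ∀p ∀q ∀m ∃t (¬G(p) ∧ (¬L(q,m) ∨ ¬B(q,q)) ∨ ¬B(t,t))

∀p ∀q ∀m ∃t (¬G(p) ∧ (¬L(q,m) ∨ ¬B(q,q)) ∨ ¬B(t,t))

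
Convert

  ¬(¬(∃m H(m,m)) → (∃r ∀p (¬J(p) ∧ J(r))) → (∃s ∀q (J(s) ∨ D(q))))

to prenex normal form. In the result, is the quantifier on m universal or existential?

universal

Eliminate → and ↔ using ¬ and ∨.
  ¬(¬¬(∃m H(m,m)) ∨ ¬(∃r ∀p (¬J(p) ∧ J(r))) ∨ (∃s ∀q (J(s) ∨ D(q))))
Move each ¬ inward, flipping quantifiers it crosses:
  (∀m ¬H(m,m)) ∧ (∃r ∀p (¬J(p) ∧ J(r))) ∧ (∀s ∃q (¬J(s) ∧ ¬D(q)))
Pull the quantifiers to the front (each side's bound variable is not free in the other side):
  ∀m ∃r ∀p ∀s ∃q (¬H(m,m) ∧ ¬J(p) ∧ J(r) ∧ ¬J(s) ∧ ¬D(q))
The quantifier ∃m sits under an odd number of negations (counting the antecedent side of each →), so it flips to ∀m.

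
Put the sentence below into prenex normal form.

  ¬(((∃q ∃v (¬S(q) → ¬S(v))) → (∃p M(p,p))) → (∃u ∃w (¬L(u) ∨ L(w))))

Rewrite implications/biconditionals: A → B as ¬A ∨ B.
  ¬(¬(¬(∃q ∃v (¬¬S(q) ∨ ¬S(v))) ∨ (∃p M(p,p))) ∨ (∃u ∃w (¬L(u) ∨ L(w))))
Push ¬ through the quantifiers and connectives to reach negation normal form:
  ((∀q ∀v (¬S(q) ∧ S(v))) ∨ (∃p M(p,p))) ∧ (∀u ∀w (L(u) ∧ ¬L(w)))
All bound variables are already distinct, so no renaming is needed.
Extract every quantifier outward, since the variables are now distinct and don't occur free across branches:
  ∀q ∀v ∃p ∀u ∀w ((¬S(q) ∧ S(v) ∨ M(p,p)) ∧ L(u) ∧ ¬L(w))

∀q ∀v ∃p ∀u ∀w ((¬S(q) ∧ S(v) ∨ M(p,p)) ∧ L(u) ∧ ¬L(w))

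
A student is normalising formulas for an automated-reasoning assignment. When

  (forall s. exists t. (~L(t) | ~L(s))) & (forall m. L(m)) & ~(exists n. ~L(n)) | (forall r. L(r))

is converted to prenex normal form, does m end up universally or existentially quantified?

Push ¬ through the quantifiers and connectives to reach negation normal form:
  (forall s. exists t. (~L(t) | ~L(s))) & (forall m. L(m)) & (forall n. L(n)) | (forall r. L(r))
Extract every quantifier outward, since the variables are now distinct and don't occur free across branches:
  forall s. exists t. forall m. forall n. forall r. ((~L(t) | ~L(s)) & L(m) & L(n) | L(r))
The quantifier forall m sits under an even number of negations, so it remains universal.

universal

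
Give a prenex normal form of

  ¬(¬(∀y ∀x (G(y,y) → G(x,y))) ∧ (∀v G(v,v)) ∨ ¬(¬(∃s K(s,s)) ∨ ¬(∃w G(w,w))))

Eliminate → and ↔ using ¬ and ∨.
  ¬(¬(∀y ∀x (¬G(y,y) ∨ G(x,y))) ∧ (∀v G(v,v)) ∨ ¬(¬(∃s K(s,s)) ∨ ¬(∃w G(w,w))))
Drive negations inward (¬∀x A ≡ ∃x ¬A, ¬∃x A ≡ ∀x ¬A, De Morgan for ∧/∨):
  ((∀y ∀x (¬G(y,y) ∨ G(x,y))) ∨ (∃v ¬G(v,v))) ∧ ((∀s ¬K(s,s)) ∨ (∀w ¬G(w,w)))
Extract every quantifier outward, since the variables are now distinct and don't occur free across branches:
  ∀y ∀x ∃v ∀s ∀w ((¬G(y,y) ∨ G(x,y) ∨ ¬G(v,v)) ∧ (¬K(s,s) ∨ ¬G(w,w)))

∀y ∀x ∃v ∀s ∀w ((¬G(y,y) ∨ G(x,y) ∨ ¬G(v,v)) ∧ (¬K(s,s) ∨ ¬G(w,w)))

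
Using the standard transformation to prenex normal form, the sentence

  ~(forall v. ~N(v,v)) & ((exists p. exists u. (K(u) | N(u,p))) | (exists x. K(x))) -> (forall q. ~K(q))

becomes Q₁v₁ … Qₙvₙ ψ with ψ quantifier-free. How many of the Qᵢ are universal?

5

First replace A → B with ¬A ∨ B.
  ~(~(forall v. ~N(v,v)) & ((exists p. exists u. (K(u) | N(u,p))) | (exists x. K(x)))) | (forall q. ~K(q))
Push ¬ through the quantifiers and connectives to reach negation normal form:
  (forall v. ~N(v,v)) | (forall p. forall u. (~K(u) & ~N(u,p))) & (forall x. ~K(x)) | (forall q. ~K(q))
All bound variables are already distinct, so no renaming is needed.
Extract every quantifier outward, since the variables are now distinct and don't occur free across branches:
  forall v. forall p. forall u. forall x. forall q. (~N(v,v) | ~K(u) & ~N(u,p) & ~K(x) | ~K(q))
The prefix is forall v forall p forall u forall x forall q: 5 universal, 0 existential.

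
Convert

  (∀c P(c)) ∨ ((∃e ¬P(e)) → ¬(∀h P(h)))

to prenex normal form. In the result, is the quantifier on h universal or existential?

existential

Rewrite implications/biconditionals: A → B as ¬A ∨ B.
  (∀c P(c)) ∨ ¬(∃e ¬P(e)) ∨ ¬(∀h P(h))
Push ¬ through the quantifiers and connectives to reach negation normal form:
  (∀c P(c)) ∨ (∀e P(e)) ∨ (∃h ¬P(h))
All bound variables are already distinct, so no renaming is needed.
Finally move all quantifiers to the prefix:
  ∀c ∀e ∃h (P(c) ∨ P(e) ∨ ¬P(h))
The quantifier ∀h sits under an odd number of negations (counting the antecedent side of each →), so it flips to ∃h.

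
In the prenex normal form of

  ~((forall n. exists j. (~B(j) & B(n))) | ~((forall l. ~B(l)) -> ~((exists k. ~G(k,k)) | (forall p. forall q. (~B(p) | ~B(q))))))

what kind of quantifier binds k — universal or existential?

universal

Rewrite implications/biconditionals: A → B as ¬A ∨ B.
  ~((forall n. exists j. (~B(j) & B(n))) | ~(~(forall l. ~B(l)) | ~((exists k. ~G(k,k)) | (forall p. forall q. (~B(p) | ~B(q))))))
Move each ¬ inward, flipping quantifiers it crosses:
  (exists n. forall j. (B(j) | ~B(n))) & ((exists l. B(l)) | (forall k. G(k,k)) & (exists p. exists q. (B(p) & B(q))))
Finally move all quantifiers to the prefix:
  exists n. forall j. exists l. forall k. exists p. exists q. ((B(j) | ~B(n)) & (B(l) | G(k,k) & B(p) & B(q)))
The quantifier exists k sits under an odd number of negations (counting the antecedent side of each →), so it flips to forall k.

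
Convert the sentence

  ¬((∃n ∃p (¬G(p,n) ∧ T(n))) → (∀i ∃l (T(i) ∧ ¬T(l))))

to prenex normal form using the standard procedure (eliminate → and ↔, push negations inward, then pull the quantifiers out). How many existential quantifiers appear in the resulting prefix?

3

Rewrite implications/biconditionals: A → B as ¬A ∨ B.
  ¬(¬(∃n ∃p (¬G(p,n) ∧ T(n))) ∨ (∀i ∃l (T(i) ∧ ¬T(l))))
Move each ¬ inward, flipping quantifiers it crosses:
  (∃n ∃p (¬G(p,n) ∧ T(n))) ∧ (∃i ∀l (¬T(i) ∨ T(l)))
Extract every quantifier outward, since the variables are now distinct and don't occur free across branches:
  ∃n ∃p ∃i ∀l (¬G(p,n) ∧ T(n) ∧ (¬T(i) ∨ T(l)))
The prefix is ∃n ∃p ∃i ∀l: 1 universal, 3 existential.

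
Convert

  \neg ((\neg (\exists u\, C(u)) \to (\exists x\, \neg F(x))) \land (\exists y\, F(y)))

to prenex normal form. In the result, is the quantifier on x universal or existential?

universal

First replace A → B with ¬A ∨ B.
  \neg ((\neg \neg (\exists u\, C(u)) \lor (\exists x\, \neg F(x))) \land (\exists y\, F(y)))
Push ¬ through the quantifiers and connectives to reach negation normal form:
  (\forall u\, \neg C(u)) \land (\forall x\, F(x)) \lor (\forall y\, \neg F(y))
All bound variables are already distinct, so no renaming is needed.
Extract every quantifier outward, since the variables are now distinct and don't occur free across branches:
  \forall u\, \forall x\, \forall y\, (\neg C(u) \land F(x) \lor \neg F(y))
The quantifier \exists x sits under an odd number of negations (counting the antecedent side of each →), so it flips to \forall x.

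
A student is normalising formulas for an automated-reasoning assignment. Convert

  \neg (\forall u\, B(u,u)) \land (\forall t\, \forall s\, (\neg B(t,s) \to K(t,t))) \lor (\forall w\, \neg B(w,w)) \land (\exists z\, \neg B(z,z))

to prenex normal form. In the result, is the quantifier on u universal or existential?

existential

Rewrite implications/biconditionals: A → B as ¬A ∨ B.
  \neg (\forall u\, B(u,u)) \land (\forall t\, \forall s\, (\neg \neg B(t,s) \lor K(t,t))) \lor (\forall w\, \neg B(w,w)) \land (\exists z\, \neg B(z,z))
Move each ¬ inward, flipping quantifiers it crosses:
  (\exists u\, \neg B(u,u)) \land (\forall t\, \forall s\, (B(t,s) \lor K(t,t))) \lor (\forall w\, \neg B(w,w)) \land (\exists z\, \neg B(z,z))
Pull the quantifiers to the front (each side's bound variable is not free in the other side):
  \exists u\, \forall t\, \forall s\, \forall w\, \exists z\, (\neg B(u,u) \land (B(t,s) \lor K(t,t)) \lor \neg B(w,w) \land \neg B(z,z))
The quantifier \forall u sits under an odd number of negations (counting the antecedent side of each →), so it flips to \exists u.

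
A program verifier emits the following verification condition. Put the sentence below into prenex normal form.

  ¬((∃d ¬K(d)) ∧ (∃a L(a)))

Move each ¬ inward, flipping quantifiers it crosses:
  (∀d K(d)) ∨ (∀a ¬L(a))
Pull the quantifiers to the front (each side's bound variable is not free in the other side):
  ∀d ∀a (K(d) ∨ ¬L(a))

∀d ∀a (K(d) ∨ ¬L(a))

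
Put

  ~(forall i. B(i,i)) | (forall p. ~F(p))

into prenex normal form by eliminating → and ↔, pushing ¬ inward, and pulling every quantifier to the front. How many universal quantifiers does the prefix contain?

1

Push ¬ through the quantifiers and connectives to reach negation normal form:
  (exists i. ~B(i,i)) | (forall p. ~F(p))
All bound variables are already distinct, so no renaming is needed.
Pull the quantifiers to the front (each side's bound variable is not free in the other side):
  exists i. forall p. (~B(i,i) | ~F(p))
The prefix is exists i forall p: 1 universal, 1 existential.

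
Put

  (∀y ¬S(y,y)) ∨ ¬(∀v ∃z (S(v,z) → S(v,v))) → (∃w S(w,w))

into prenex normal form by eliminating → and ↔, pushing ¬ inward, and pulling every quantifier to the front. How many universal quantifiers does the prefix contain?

First replace A → B with ¬A ∨ B.
  ¬((∀y ¬S(y,y)) ∨ ¬(∀v ∃z (¬S(v,z) ∨ S(v,v)))) ∨ (∃w S(w,w))
Push ¬ through the quantifiers and connectives to reach negation normal form:
  (∃y S(y,y)) ∧ (∀v ∃z (¬S(v,z) ∨ S(v,v))) ∨ (∃w S(w,w))
Extract every quantifier outward, since the variables are now distinct and don't occur free across branches:
  ∃y ∀v ∃z ∃w (S(y,y) ∧ (¬S(v,z) ∨ S(v,v)) ∨ S(w,w))
The prefix is ∃y ∀v ∃z ∃w: 1 universal, 3 existential.

1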